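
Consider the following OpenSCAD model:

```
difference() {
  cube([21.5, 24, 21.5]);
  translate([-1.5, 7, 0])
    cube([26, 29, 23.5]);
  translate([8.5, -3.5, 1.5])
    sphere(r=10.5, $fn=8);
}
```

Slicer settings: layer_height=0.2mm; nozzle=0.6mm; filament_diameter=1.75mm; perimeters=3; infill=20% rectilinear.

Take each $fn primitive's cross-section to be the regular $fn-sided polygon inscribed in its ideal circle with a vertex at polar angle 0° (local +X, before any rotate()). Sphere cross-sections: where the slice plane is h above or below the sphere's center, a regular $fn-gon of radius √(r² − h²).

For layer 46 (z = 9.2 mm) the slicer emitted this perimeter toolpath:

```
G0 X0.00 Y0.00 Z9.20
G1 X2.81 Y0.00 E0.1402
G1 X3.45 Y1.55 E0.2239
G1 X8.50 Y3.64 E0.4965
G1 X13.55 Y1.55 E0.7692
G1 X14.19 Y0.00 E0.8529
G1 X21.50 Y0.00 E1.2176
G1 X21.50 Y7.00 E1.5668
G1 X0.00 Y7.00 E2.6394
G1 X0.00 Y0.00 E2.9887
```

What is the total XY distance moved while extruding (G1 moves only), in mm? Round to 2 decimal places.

Sum the Euclidean lengths of each G1 segment: total = 59.90 mm.

59.90 mm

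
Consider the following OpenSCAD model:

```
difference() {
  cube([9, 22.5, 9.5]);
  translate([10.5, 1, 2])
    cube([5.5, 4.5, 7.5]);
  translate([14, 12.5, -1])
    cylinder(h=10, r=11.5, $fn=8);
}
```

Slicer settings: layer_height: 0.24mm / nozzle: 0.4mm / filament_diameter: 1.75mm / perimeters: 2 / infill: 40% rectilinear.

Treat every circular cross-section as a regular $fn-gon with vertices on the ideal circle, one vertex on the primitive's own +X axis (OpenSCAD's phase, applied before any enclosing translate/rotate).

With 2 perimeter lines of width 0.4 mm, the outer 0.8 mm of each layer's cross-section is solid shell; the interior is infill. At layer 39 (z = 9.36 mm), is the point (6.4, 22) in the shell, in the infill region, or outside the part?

shell

At z = 9.36 mm: the cube (footprint 9×22.5) is included at this height; the 5.5×4.5 cube at (10.5, 1) contributes its full rectangle; the cylinder at (14, 12.5) is not intersected at this z (z outside [-1, 9]); Taking the first minus the rest: starting from the 9×22.5 cube, the 5.5×4.5 cube at (10.5, 1) misses the remaining region (no effect) — 1 connected region. Overall, the cross-section is a single solid region. The nearest boundary edge runs (0.00, 22.50)→(9.00, 22.50); distance from the point to it = 0.50 mm. The point is inside the cross-section, 0.50 mm from the nearest boundary — within the 0.8 mm shell band (2 × 0.4).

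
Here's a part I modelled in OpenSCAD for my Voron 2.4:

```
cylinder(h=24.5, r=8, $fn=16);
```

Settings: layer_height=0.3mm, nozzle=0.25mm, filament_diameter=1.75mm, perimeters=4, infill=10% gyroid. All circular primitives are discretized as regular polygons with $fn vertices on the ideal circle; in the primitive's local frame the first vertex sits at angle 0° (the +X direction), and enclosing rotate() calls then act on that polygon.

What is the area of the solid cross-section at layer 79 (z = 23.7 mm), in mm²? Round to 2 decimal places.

195.93 mm²

At z = 23.7 mm: the cylinder: section is a regular 16-gon, circumradius r=8 (area = (16/2)·8.000²·sin(360°/16) = 195.93 mm²). Overall, the cross-section is a single solid region. Net area = 195.93 mm².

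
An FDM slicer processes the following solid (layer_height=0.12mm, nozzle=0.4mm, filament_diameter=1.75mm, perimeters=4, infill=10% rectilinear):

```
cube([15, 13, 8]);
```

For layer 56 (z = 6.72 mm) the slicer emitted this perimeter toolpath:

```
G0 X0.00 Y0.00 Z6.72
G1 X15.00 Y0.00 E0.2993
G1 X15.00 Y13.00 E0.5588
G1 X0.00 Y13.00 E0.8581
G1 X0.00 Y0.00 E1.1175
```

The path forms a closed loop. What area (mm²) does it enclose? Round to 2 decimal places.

Apply the shoelace formula to the sequence of (X, Y) vertices; enclosed area = 195.00 mm².

195.00 mm²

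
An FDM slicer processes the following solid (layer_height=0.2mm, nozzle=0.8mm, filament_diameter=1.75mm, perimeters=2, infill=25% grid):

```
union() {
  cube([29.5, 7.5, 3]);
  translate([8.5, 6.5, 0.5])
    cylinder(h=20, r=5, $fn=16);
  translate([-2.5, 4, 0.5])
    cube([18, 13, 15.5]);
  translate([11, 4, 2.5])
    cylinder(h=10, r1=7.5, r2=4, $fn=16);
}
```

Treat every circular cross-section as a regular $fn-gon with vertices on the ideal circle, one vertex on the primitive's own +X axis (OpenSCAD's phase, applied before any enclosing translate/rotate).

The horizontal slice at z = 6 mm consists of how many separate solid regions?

At z = 6 mm: the cube is not intersected at this z (z outside [0, 3]); the r=5 cylinder at (8.5, 6.5) gives a regular 16-gon of circumradius 5 (constant along its height); the 18×13 cube at (-2.5, 4) contributes its full rectangle; the cone at (11, 4): at t=0.350 of its height the radius interpolates to r₁+(r₂−r₁)t = 6.275, giving a regular 16-gon of that circumradius; Merging all regions: the regions partially overlap (shared area 131.64 mm²), so overlapping operands fuse into one piece — 1 connected region. The result has 1 disconnected region.

1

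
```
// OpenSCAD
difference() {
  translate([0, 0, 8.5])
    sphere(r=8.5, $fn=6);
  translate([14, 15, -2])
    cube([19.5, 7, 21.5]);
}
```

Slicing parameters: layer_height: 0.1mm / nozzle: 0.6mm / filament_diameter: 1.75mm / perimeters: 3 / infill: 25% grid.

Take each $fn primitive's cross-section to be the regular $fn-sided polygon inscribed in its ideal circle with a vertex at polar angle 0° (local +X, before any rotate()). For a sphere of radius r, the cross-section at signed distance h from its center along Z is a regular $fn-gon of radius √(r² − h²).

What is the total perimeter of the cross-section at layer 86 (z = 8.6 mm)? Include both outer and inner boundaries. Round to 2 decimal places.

51.00 mm

At z = 8.6 mm: the sphere: section is a regular 6-gon, circumradius = √(r²−h²) = √(8.5²−0.1²) = 8.499 (perimeter = 2·6·8.499·sin(180°/6) = 51.00 mm); the 19.5×7 cube at (14, 15) contributes its full rectangle (perimeter 53.00 mm); Taking the first minus the rest: starting from the r=8.5 sphere, the 19.5×7 cube at (14, 15) misses the remaining region (no effect) — boundary = 51.00 mm. Overall, the cross-section is a single solid region. Total boundary length (outer) = 51.00 mm.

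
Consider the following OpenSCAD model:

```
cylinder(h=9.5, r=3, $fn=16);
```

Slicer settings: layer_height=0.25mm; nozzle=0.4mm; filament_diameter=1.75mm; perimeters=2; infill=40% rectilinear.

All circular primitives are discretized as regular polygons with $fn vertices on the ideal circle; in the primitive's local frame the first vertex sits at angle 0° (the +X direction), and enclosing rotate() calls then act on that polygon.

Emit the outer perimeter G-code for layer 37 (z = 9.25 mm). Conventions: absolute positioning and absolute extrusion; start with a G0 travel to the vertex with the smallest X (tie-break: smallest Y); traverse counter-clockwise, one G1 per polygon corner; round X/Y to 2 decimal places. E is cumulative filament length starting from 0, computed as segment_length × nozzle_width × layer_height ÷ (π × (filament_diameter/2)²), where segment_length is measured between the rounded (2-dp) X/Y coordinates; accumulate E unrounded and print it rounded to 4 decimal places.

At z = 9.25 mm: the cylinder: section is a regular 16-gon, circumradius r=3. The outline is a single polygon with 16 vertices. Extrusion per mm of travel: 0.4 × 0.25 / (π × 0.875²) = 0.041575. Accumulating E over each segment gives final E = 0.7784.

G0 X-3.00 Y0.00 Z9.25
G1 X-2.77 Y-1.15 E0.0488
G1 X-2.12 Y-2.12 E0.0973
G1 X-1.15 Y-2.77 E0.1458
G1 X0.00 Y-3.00 E0.1946
G1 X1.15 Y-2.77 E0.2434
G1 X2.12 Y-2.12 E0.2919
G1 X2.77 Y-1.15 E0.3405
G1 X3.00 Y0.00 E0.3892
G1 X2.77 Y1.15 E0.4380
G1 X2.12 Y2.12 E0.4865
G1 X1.15 Y2.77 E0.5351
G1 X0.00 Y3.00 E0.5838
G1 X-1.15 Y2.77 E0.6326
G1 X-2.12 Y2.12 E0.6811
G1 X-2.77 Y1.15 E0.7297
G1 X-3.00 Y0.00 E0.7784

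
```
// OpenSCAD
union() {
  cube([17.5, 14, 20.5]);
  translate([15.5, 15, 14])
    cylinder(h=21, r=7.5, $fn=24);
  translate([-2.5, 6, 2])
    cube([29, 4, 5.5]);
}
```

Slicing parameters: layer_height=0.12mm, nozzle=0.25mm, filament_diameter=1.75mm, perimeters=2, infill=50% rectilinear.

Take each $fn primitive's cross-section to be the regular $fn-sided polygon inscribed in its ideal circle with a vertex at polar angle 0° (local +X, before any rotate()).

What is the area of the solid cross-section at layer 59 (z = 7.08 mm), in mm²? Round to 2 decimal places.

At z = 7.08 mm: the 17.5×14 cube contributes its full rectangle (area 245.00 mm²); the cylinder at (15.5, 15) is not intersected at this z (z outside [14, 35]); the cube at (-2.5, 6) (footprint 29×4) is included at this height (area 116.00 mm²); Combining (union): the regions partially overlap — summed areas 361.00 mm² minus the doubly-counted overlap 70.00 mm² gives 291.00 mm² — area = 291.00 mm². Overall, the cross-section is a single solid region. Net area = 291.00 mm².

291.00 mm²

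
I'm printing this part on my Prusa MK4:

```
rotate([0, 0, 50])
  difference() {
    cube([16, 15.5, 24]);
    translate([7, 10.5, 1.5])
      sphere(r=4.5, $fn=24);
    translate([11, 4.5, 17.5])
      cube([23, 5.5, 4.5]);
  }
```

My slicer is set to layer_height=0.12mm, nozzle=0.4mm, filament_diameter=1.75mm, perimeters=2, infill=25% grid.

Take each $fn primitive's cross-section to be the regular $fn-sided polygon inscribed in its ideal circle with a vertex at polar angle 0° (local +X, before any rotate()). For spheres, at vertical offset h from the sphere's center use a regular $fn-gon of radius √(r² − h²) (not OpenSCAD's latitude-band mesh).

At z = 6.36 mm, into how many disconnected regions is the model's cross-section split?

1

At z = 6.36 mm: the cube (footprint 16×15.5) is included at this height; the sphere at (7, 10.5) is not intersected at this z (|z−center|=4.860 > r=4.5); the cube at (11, 4.5) is absent (z outside [17.5, 22]); Subtracting the remaining from the first: none of the subtracted shapes is present at this height, so the 16×15.5 cube is unchanged — 1 connected region; (whole slice rotated 50° about Z — lengths, areas and connectivity unchanged). The result has 1 disconnected region.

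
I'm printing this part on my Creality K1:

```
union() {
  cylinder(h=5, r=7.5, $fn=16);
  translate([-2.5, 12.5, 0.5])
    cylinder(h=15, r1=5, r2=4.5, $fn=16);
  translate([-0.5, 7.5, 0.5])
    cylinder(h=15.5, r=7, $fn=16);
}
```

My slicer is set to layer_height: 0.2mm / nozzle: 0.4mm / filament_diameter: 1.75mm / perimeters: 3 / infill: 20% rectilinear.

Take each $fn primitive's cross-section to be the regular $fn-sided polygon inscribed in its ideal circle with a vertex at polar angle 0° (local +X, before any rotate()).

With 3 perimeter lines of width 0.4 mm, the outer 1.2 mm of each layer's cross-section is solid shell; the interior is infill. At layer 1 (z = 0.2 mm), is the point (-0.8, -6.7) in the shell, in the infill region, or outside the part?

At z = 0.2 mm: the r=7.5 cylinder gives a regular 16-gon of circumradius 7.5 (constant along its height); the cone at (-2.5, 12.5) is absent (z outside [0.5, 15.5]); the cylinder at (-0.5, 7.5) does not reach this height (z outside [0.5, 16]); Combining (union): only the r=7.5 cylinder is present, so the union is just that shape — 1 connected region. Overall, the cross-section is a single solid region. The nearest boundary edge runs (-2.87, -6.93)→(-0.00, -7.50); distance from the point to it = 0.63 mm. The point is inside the cross-section, 0.63 mm from the nearest boundary — within the 1.2 mm shell band (3 × 0.4).

shell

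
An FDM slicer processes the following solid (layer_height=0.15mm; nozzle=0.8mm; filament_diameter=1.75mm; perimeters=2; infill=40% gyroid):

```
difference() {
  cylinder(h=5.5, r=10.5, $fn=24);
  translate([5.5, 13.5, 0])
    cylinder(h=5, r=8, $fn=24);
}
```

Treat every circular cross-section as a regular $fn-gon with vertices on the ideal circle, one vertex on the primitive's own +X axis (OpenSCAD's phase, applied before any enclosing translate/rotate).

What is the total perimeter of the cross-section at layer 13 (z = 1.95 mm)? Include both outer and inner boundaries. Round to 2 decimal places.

66.36 mm

At z = 1.95 mm: the cylinder: section is a regular 24-gon, circumradius r=10.5 (perimeter = 2·24·10.500·sin(180°/24) = 65.79 mm); the r=8 cylinder at (5.5, 13.5) contributes a regular 24-gon of circumradius 8 (perimeter = 2·24·8.000·sin(180°/24) = 50.12 mm); Subtracting the remaining from the first: starting from the r=10.5 cylinder, the r=8 cylinder at (5.5, 13.5) partially overlaps it — only the 28.83 mm² overlap (of its 198.77 mm²) is removed, clipping the outline — boundary = 66.36 mm. Overall, the cross-section is a single solid region. Total boundary length (outer) = 66.36 mm.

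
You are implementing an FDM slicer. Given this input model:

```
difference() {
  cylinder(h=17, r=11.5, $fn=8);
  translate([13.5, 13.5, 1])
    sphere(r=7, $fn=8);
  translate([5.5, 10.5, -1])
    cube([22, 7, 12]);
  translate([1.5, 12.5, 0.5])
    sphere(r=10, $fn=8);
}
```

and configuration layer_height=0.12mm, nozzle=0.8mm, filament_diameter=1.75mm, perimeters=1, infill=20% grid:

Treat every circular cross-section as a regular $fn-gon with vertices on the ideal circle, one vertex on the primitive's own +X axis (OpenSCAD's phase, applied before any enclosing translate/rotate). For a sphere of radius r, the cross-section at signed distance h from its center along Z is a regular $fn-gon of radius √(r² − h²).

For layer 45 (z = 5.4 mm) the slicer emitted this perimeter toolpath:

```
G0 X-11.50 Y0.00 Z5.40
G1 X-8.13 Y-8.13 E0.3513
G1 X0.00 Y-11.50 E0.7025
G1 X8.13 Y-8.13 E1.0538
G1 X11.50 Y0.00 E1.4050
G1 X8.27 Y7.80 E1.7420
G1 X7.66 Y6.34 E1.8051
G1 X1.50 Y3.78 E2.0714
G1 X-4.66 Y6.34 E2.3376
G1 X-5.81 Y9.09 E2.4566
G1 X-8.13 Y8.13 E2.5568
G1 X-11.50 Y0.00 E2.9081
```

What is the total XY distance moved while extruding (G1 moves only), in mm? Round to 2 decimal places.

Sum the Euclidean lengths of each G1 segment: total = 72.86 mm.

72.86 mm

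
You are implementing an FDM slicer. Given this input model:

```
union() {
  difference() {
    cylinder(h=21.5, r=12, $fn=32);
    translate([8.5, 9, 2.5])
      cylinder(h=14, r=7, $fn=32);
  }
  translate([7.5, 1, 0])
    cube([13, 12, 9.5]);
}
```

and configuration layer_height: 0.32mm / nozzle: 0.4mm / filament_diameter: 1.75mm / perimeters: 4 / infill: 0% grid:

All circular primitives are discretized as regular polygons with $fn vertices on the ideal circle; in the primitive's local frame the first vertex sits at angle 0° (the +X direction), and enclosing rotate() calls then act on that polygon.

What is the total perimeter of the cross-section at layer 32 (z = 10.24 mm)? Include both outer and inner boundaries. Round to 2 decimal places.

78.49 mm

At z = 10.24 mm: the cylinder: section is a regular 32-gon, circumradius r=12 (perimeter = 2·32·12.000·sin(180°/32) = 75.28 mm); the cylinder at (8.5, 9): section is a regular 32-gon, circumradius r=7 (perimeter = 2·32·7.000·sin(180°/32) = 43.91 mm); Taking the first minus the rest: starting from the r=12 cylinder, the r=7 cylinder at (8.5, 9) partially overlaps it — only the 61.40 mm² overlap (of its 152.95 mm²) is removed, clipping the outline — boundary = 78.49 mm; the cube at (7.5, 1) does not reach this height (z outside [0, 9.5]); Taking the union: only the result so far is present, so the union is just that shape — boundary = 78.49 mm. Overall, the cross-section is a single solid region. Total boundary length (outer) = 78.49 mm.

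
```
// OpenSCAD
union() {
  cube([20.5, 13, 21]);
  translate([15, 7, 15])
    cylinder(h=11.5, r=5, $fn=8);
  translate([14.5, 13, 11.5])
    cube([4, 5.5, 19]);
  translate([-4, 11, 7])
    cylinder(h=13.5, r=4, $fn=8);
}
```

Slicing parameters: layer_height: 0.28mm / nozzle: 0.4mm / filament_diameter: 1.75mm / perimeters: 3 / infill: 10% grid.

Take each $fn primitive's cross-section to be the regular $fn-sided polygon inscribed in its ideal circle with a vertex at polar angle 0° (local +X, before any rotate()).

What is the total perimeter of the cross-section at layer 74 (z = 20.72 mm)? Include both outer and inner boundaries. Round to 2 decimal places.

78.00 mm

At z = 20.72 mm: the 20.5×13 cube contributes its full rectangle (perimeter 67.00 mm); the r=5 cylinder at (15, 7) gives a regular 8-gon of circumradius 5 (constant along its height) (perimeter = 2·8·5.000·sin(180°/8) = 30.61 mm); the 4×5.5 cube at (14.5, 13) contributes its full rectangle (perimeter 19.00 mm); the cylinder at (-4, 11) is not intersected at this z (z outside [7, 20.5]); Merging all regions: the regions partially overlap (shared area 70.71 mm²), so the edge portions inside another operand are dropped and the merged outline is re-measured after clipping — boundary = 78.00 mm. Overall, the cross-section is a single solid region. Total boundary length (outer) = 78.00 mm.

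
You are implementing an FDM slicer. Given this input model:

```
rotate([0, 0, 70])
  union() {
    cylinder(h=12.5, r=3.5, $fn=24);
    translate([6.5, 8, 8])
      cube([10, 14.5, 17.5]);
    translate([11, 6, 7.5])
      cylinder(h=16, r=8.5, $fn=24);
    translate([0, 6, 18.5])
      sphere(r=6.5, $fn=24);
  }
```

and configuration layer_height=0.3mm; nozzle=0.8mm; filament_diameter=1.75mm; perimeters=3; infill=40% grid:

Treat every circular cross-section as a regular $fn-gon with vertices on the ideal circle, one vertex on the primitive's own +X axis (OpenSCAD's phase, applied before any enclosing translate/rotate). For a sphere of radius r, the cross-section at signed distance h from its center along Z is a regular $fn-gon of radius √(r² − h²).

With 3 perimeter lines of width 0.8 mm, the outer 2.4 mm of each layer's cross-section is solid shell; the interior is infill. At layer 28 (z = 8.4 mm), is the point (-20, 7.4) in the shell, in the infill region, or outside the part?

At z = 8.4 mm: the cylinder: section is a regular 24-gon, circumradius r=3.5; the 10×14.5 cube at (6.5, 8) contributes its full rectangle; the r=8.5 cylinder at (11, 6) contributes a regular 24-gon of circumradius 8.5; the sphere at (0, 6) is not intersected at this z (|z−center|=10.100 > r=6.5); Merging all regions: the regions partially overlap (shared area 59.10 mm²), so overlapping operands fuse into one piece — 2 connected regions; (rotated 70° about Z; rotation is an isometry so areas/perimeters/island counts are preserved). Overall, the cross-section has 2 separate islands. Undo the 70° rotation: the query point maps to (0.113, 21.325) in the un-rotated model frame. The nearest boundary edge runs (6.50, 13.17)→(6.50, 22.50); distance from the point to it = 6.39 mm. The point is not inside any of the regions above, so it lies outside the cross-section (6.39 mm from the nearest boundary).

outside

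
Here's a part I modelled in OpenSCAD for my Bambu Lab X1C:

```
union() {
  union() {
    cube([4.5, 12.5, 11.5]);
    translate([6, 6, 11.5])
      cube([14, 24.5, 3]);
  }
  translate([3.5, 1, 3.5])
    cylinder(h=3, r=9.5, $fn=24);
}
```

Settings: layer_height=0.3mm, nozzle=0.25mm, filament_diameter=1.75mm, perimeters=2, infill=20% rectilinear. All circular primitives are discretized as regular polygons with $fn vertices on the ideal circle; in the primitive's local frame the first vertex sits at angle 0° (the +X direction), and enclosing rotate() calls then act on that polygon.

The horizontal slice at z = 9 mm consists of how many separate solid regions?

1

At z = 9 mm: the cube is present — its section is the full 4.5×12.5 rectangle; the cube at (6, 6) is absent (z outside [11.5, 14.5]); Taking the union: only the 4.5×12.5 cube is present, so the union is just that shape — 1 connected region; the cylinder at (3.5, 1) does not reach this height (z outside [3.5, 6.5]); Combining (union): only that combined region is present, so the union is just that shape — 1 connected region. The result has 1 disconnected region.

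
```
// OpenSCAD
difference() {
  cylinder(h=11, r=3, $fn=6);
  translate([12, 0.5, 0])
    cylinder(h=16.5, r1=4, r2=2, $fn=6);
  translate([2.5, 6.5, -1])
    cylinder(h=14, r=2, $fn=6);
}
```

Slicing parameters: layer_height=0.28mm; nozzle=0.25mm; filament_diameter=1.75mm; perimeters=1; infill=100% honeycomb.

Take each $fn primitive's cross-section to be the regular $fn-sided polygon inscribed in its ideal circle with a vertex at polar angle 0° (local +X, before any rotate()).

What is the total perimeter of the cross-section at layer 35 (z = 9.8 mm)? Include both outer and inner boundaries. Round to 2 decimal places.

At z = 9.8 mm: the r=3 cylinder gives a regular 6-gon of circumradius 3 (constant along its height) (perimeter = 2·6·3.000·sin(180°/6) = 18.00 mm); the cone at (12, 0.5): at t=0.594 of its height the radius interpolates to r₁+(r₂−r₁)t = 2.812, giving a regular 6-gon of that circumradius (perimeter = 2·6·2.812·sin(180°/6) = 16.87 mm); the cylinder at (2.5, 6.5): section is a regular 6-gon, circumradius r=2 (perimeter = 2·6·2.000·sin(180°/6) = 12.00 mm); Subtracting the remaining from the first: starting from the r=3 cylinder, the cone at (12, 0.5) misses the remaining region (no effect); the r=2 cylinder at (2.5, 6.5) misses the remaining region (no effect) — boundary = 18.00 mm. Overall, the cross-section is a single solid region. Total boundary length (outer) = 18.00 mm.

18.00 mm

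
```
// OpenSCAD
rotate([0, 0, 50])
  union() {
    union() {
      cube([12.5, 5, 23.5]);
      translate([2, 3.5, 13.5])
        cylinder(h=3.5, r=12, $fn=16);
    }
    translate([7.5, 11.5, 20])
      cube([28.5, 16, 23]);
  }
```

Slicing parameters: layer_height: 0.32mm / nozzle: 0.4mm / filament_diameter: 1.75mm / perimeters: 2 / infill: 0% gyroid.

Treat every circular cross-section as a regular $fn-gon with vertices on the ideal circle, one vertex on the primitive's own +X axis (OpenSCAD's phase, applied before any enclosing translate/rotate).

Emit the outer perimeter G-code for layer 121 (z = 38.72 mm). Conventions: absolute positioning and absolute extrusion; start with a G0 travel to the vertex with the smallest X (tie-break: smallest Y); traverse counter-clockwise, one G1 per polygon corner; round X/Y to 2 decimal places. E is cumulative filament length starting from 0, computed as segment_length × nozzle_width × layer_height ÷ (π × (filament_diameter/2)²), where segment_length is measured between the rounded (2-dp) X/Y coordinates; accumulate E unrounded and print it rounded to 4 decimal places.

At z = 38.72 mm: the cube is absent (z outside [0, 23.5]); the cylinder at (2, 3.5) is absent (z outside [13.5, 17]); Combining (union): nothing is present at this height; the 28.5×16 cube at (7.5, 11.5) contributes its full rectangle; Taking the union: only the 28.5×16 cube at (7.5, 11.5) is present, so the union is just that shape — 1 connected region; (rotated 50° about Z; rotation is an isometry so areas/perimeters/island counts are preserved). The outline is a single polygon with 4 vertices. Extrusion per mm of travel: 0.4 × 0.32 / (π × 0.875²) = 0.053216. Accumulating E over each segment gives final E = 4.7360.

G0 X-16.25 Y23.42 Z38.72
G1 X-3.99 Y13.14 E0.8514
G1 X14.33 Y34.97 E2.3680
G1 X2.07 Y45.25 E3.2195
G1 X-16.25 Y23.42 E4.7360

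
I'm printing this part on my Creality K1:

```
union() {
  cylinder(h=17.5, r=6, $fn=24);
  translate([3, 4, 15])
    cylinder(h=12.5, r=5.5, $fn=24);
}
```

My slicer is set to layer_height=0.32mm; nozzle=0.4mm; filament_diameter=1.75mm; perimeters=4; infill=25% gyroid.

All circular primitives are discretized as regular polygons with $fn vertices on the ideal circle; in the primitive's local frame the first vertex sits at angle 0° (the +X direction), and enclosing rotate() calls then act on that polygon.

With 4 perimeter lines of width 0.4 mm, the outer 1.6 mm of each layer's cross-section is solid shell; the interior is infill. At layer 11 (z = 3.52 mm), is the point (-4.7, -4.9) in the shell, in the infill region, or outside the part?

outside

At z = 3.52 mm: the r=6 cylinder contributes a regular 24-gon of circumradius 6; the cylinder at (3, 4) does not reach this height (z outside [15, 27.5]); Combining (union): only the r=6 cylinder is present, so the union is just that shape — 1 connected region. Overall, the cross-section is a single solid region. The nearest boundary edge runs (-4.24, -4.24)→(-3.00, -5.20); distance from the point to it = 0.80 mm. The point is not inside any of the regions above, so it lies outside the cross-section (0.80 mm from the nearest boundary).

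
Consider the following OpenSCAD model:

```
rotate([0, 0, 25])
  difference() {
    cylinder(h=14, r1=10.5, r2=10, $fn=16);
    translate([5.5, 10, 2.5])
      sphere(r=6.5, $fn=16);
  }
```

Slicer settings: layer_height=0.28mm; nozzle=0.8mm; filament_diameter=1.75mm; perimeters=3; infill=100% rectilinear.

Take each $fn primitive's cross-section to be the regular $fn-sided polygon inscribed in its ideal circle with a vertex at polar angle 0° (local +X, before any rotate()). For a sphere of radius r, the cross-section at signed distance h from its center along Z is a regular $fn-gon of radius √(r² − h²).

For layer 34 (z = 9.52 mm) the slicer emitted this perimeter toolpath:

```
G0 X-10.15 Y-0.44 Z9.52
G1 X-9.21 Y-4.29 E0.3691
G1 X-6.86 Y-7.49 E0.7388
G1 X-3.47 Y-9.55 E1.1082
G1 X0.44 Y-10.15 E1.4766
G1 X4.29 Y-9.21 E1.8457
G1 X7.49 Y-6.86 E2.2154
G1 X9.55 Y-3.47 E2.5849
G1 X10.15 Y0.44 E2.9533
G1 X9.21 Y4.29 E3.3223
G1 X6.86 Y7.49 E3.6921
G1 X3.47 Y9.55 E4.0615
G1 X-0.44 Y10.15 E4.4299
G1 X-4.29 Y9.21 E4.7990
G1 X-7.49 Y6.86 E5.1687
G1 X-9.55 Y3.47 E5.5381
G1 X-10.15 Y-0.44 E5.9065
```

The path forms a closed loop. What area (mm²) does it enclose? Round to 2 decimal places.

Apply the shoelace formula to the sequence of (X, Y) vertices; enclosed area = 315.98 mm².

315.98 mm²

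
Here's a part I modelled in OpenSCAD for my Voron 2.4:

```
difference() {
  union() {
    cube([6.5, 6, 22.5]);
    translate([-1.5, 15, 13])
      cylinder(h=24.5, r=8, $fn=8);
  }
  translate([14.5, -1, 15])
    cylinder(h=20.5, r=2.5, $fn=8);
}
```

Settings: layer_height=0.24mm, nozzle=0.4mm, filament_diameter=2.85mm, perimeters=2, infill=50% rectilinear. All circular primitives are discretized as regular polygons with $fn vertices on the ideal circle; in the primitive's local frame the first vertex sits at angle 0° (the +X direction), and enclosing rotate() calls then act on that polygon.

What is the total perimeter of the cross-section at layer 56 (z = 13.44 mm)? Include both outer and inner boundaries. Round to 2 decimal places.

73.98 mm

At z = 13.44 mm: the cube (footprint 6.5×6) is included at this height (perimeter 25.00 mm); the r=8 cylinder at (-1.5, 15) contributes a regular 8-gon of circumradius 8 (perimeter = 2·8·8.000·sin(180°/8) = 48.98 mm); Combining (union): the 2 present regions are separate (no shared area or edge), so areas and boundary lengths simply add and each stays a separate island — boundary = 73.98 mm; the cylinder at (14.5, -1) does not reach this height (z outside [15, 35.5]); After the difference (first − rest): none of the subtracted shapes is present at this height, so that combined region is unchanged — boundary = 73.98 mm. Overall, the cross-section has 2 separate islands. Total boundary length (outer) = 73.98 mm.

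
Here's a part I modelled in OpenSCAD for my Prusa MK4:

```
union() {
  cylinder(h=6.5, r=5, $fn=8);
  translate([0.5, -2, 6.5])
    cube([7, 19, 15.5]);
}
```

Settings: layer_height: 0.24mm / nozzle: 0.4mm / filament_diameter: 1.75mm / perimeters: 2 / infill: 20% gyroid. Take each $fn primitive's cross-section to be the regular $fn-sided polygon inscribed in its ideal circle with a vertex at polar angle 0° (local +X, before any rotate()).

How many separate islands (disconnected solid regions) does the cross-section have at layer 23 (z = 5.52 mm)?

1

At z = 5.52 mm: the r=5 cylinder gives a regular 8-gon of circumradius 5 (constant along its height); the cube at (0.5, -2) does not reach this height (z outside [6.5, 22]); Merging all regions: only the r=5 cylinder is present, so the union is just that shape — 1 connected region. Overall, the cross-section is a single solid region. Island count = 1.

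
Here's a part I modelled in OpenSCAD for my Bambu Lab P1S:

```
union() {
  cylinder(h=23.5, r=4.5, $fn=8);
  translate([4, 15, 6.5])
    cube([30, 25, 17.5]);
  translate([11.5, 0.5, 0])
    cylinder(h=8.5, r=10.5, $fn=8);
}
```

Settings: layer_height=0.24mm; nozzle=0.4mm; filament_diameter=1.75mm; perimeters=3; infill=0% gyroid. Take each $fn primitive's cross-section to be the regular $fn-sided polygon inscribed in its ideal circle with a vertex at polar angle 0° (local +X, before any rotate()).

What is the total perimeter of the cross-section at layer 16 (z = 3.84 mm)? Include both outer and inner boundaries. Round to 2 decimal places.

75.81 mm

At z = 3.84 mm: the r=4.5 cylinder contributes a regular 8-gon of circumradius 4.5 (perimeter = 2·8·4.500·sin(180°/8) = 27.55 mm); the cube at (4, 15) does not reach this height (z outside [6.5, 24]); the r=10.5 cylinder at (11.5, 0.5) gives a regular 8-gon of circumradius 10.5 (constant along its height) (perimeter = 2·8·10.500·sin(180°/8) = 64.29 mm); Merging all regions: the regions partially overlap (shared area 14.06 mm²), so the edge portions inside another operand are dropped and the merged outline is re-measured after clipping — boundary = 75.81 mm. Overall, the cross-section is a single solid region. Total boundary length (outer) = 75.81 mm.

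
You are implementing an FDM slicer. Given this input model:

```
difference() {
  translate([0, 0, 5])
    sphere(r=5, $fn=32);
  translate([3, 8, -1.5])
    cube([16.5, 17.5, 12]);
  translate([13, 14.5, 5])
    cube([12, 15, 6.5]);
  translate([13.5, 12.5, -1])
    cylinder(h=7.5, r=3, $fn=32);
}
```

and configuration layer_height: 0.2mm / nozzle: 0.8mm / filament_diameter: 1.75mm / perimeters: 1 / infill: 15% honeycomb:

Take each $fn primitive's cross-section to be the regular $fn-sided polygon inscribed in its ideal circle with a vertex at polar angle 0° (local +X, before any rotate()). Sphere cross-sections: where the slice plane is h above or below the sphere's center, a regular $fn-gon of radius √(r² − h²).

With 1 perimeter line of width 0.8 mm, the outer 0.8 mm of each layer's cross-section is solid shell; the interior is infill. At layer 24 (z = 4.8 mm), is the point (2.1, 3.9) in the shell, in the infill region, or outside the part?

shell

At z = 4.8 mm: the r=5 sphere contributes a regular 32-gon of circumradius √(5²−0.2²) = 4.996; the 16.5×17.5 cube at (3, 8) contributes its full rectangle; the cube at (13, 14.5) does not reach this height (z outside [5, 11.5]); the r=3 cylinder at (13.5, 12.5) contributes a regular 32-gon of circumradius 3; After the difference (first − rest): starting from the r=5 sphere, the 16.5×17.5 cube at (3, 8) misses the remaining region (no effect); the r=3 cylinder at (13.5, 12.5) misses the remaining region (no effect) — 1 connected region. Overall, the cross-section is a single solid region. The nearest boundary edge runs (1.91, 4.62)→(2.78, 4.15); distance from the point to it = 0.54 mm. The point is inside the cross-section, 0.54 mm from the nearest boundary — within the 0.8 mm shell band (1 × 0.8).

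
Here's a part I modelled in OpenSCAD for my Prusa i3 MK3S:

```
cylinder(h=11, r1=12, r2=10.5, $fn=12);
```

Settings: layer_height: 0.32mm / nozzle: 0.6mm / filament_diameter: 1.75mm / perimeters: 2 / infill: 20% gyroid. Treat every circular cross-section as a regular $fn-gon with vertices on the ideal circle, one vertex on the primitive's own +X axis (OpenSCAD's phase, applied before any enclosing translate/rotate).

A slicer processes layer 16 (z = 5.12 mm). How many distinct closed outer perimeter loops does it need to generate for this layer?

1

At z = 5.12 mm: the cone: at t=0.465 of its height the radius interpolates to r₁+(r₂−r₁)t = 11.302, giving a regular 12-gon of that circumradius. The result has 1 disconnected region.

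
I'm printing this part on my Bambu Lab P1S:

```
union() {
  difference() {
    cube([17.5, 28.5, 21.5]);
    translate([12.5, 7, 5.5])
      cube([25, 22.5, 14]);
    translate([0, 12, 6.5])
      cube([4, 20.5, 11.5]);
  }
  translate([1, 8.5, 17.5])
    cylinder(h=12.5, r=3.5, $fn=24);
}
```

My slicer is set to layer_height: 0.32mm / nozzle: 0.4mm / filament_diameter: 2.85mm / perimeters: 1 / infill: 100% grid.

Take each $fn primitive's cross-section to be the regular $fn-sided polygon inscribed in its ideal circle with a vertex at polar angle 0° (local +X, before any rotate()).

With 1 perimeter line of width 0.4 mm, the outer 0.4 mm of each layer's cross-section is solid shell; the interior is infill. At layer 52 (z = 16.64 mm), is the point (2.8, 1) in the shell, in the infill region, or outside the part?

infill

At z = 16.64 mm: the cube is present — its section is the full 17.5×28.5 rectangle; the 25×22.5 cube at (12.5, 7) contributes its full rectangle; the cube at (0, 12) (footprint 4×20.5) is included at this height; Taking the first minus the rest: starting from the 17.5×28.5 cube, the 25×22.5 cube at (12.5, 7) partially overlaps it — only the 107.50 mm² overlap (of its 562.50 mm²) is removed, clipping the outline; the 4×20.5 cube at (0, 12) partially overlaps it — only the 66.00 mm² overlap (of its 82.00 mm²) is removed, clipping the outline — 1 connected region; the cylinder at (1, 8.5) is not intersected at this z (z outside [17.5, 30]); Taking the union: only the result so far is present, so the union is just that shape — 1 connected region. Overall, the cross-section is a single solid region. The nearest boundary edge runs (17.50, 0.00)→(0.00, 0.00); distance from the point to it = 1.00 mm. The point is inside the cross-section and 1.00 mm from the nearest boundary — more than the 0.4 mm shell width (1 × 0.4), so it's in the infill interior.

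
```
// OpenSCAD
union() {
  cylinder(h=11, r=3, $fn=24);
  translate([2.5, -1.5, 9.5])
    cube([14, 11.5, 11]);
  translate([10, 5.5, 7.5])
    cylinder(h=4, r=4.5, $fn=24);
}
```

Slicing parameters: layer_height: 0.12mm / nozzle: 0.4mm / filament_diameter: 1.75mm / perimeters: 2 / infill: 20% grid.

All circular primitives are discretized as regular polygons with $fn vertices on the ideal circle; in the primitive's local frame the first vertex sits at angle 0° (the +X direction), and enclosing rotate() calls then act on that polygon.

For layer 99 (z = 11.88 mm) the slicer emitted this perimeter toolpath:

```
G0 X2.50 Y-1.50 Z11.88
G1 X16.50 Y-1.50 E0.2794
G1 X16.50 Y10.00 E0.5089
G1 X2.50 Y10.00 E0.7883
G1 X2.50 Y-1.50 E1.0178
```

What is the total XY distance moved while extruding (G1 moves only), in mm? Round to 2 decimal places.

Sum the Euclidean lengths of each G1 segment: total = 51.00 mm.

51.00 mm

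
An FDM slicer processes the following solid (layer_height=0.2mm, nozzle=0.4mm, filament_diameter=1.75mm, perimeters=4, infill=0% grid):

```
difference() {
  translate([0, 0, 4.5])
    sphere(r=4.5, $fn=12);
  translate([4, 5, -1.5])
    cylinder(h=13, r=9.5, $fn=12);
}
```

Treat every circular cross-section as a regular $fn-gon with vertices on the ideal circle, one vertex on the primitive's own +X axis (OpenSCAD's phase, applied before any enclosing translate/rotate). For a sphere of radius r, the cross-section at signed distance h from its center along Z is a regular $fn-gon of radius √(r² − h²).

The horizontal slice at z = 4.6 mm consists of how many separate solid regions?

1

At z = 4.6 mm: the r=4.5 sphere contributes a regular 12-gon of circumradius √(4.5²−0.1²) = 4.499; the cylinder at (4, 5): section is a regular 12-gon, circumradius r=9.5; Subtracting the remaining from the first: starting from the r=4.5 sphere, the r=9.5 cylinder at (4, 5) partially overlaps it — only the 52.04 mm² overlap (of its 270.75 mm²) is removed, clipping the outline — 1 connected region. The result has 1 disconnected region.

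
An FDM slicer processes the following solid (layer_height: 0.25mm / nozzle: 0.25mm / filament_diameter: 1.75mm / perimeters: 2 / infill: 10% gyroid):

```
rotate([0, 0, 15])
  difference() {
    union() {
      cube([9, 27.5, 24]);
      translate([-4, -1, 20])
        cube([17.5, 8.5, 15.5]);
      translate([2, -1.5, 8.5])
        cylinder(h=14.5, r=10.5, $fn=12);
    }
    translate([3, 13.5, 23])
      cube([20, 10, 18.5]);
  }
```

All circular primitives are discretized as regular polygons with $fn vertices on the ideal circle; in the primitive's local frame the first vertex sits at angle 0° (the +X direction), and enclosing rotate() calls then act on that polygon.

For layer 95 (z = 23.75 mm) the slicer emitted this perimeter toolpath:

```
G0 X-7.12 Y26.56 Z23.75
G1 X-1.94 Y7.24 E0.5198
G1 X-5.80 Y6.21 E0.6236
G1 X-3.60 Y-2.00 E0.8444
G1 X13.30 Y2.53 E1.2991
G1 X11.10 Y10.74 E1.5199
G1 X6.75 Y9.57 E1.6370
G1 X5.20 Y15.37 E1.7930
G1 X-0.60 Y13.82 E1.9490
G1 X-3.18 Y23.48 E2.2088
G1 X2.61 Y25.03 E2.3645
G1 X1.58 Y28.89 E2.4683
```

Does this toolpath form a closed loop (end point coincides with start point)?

no

Start point (G0): (-7.12, 26.56). End point (last G1): the path does not return to the start — open.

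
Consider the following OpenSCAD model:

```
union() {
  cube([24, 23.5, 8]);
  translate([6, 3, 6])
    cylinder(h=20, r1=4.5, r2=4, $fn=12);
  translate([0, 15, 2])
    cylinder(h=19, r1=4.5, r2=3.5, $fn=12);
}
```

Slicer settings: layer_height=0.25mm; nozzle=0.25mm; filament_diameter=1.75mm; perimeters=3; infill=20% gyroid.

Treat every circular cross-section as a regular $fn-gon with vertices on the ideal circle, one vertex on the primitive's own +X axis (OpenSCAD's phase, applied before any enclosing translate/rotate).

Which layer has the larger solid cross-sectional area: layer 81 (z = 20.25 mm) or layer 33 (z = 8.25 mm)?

Layer 81 (z = 20.25): the cube does not reach this height (z outside [0, 8]); the cone at (6, 3) contributes a regular 12-gon of circumradius 4.144 (interpolated between r1=4.5 and r2=4 at t=0.713) (area = (12/2)·4.144²·sin(360°/12) = 51.51 mm²); the cone at (0, 15): at t=0.961 of its height the radius interpolates to r₁+(r₂−r₁)t = 3.539, giving a regular 12-gon of that circumradius (area = (12/2)·3.539²·sin(360°/12) = 37.58 mm²); Taking the union: the 2 present regions are separate (no shared area or edge), so areas and boundary lengths simply add and each stays a separate island — area = 89.10 mm². So its area = 89.10 mm². Layer 33 (z = 8.25): the cube is absent (z outside [0, 8]); the cone at (6, 3) (r1=4.5→r2=4) has section circumradius 4.444 here — a regular 12-gon (area = (12/2)·4.444²·sin(360°/12) = 59.24 mm²); the cone at (0, 15) (r1=4.5→r2=3.5) has section circumradius 4.171 here — a regular 12-gon (area = (12/2)·4.171²·sin(360°/12) = 52.19 mm²); Combining (union): the 2 present regions are separate (no shared area or edge), so areas and boundary lengths simply add and each stays a separate island — area = 111.43 mm². So its area = 111.43 mm². Layer 33 is larger (111.43 vs 89.10 mm²).

layer 33 (z = 8.25 mm)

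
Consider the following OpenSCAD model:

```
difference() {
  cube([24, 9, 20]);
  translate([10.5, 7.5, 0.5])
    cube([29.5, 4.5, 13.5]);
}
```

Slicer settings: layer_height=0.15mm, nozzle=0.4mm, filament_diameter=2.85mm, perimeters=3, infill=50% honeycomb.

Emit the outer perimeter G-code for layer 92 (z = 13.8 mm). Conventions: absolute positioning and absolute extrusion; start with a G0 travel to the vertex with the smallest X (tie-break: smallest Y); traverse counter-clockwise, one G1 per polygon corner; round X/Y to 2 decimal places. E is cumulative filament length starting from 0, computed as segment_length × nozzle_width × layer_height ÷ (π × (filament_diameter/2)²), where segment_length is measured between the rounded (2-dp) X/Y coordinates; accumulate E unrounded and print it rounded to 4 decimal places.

At z = 13.8 mm: the 24×9 cube contributes its full rectangle; the cube at (10.5, 7.5) is present — its section is the full 29.5×4.5 rectangle; After the difference (first − rest): starting from the 24×9 cube, the 29.5×4.5 cube at (10.5, 7.5) partially overlaps it — only the 20.25 mm² overlap (of its 132.75 mm²) is removed, clipping the outline — 1 connected region. The outline is a single polygon with 6 vertices. Extrusion per mm of travel: 0.4 × 0.15 / (π × 1.425²) = 0.009405. Accumulating E over each segment gives final E = 0.6207.

G0 X0.00 Y0.00 Z13.80
G1 X24.00 Y0.00 E0.2257
G1 X24.00 Y7.50 E0.2963
G1 X10.50 Y7.50 E0.4232
G1 X10.50 Y9.00 E0.4373
G1 X0.00 Y9.00 E0.5361
G1 X0.00 Y0.00 E0.6207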